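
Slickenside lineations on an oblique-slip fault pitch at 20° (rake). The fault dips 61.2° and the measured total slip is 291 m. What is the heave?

47.9 m

dip-slip = net slip × sin(rake) = 291 m × sin(20°) = 99.53 m
heave = dip-slip × cos(dip) = 99.53 × cos(61.2°) = 47.9 m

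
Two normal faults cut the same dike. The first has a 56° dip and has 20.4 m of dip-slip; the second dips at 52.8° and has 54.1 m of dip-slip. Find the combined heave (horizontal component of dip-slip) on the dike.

44.1 m

heave_A = 20.4 × cos(56°) = 11.41 m
heave_B = 54.1 × cos(52.8°) = 32.71 m
total = 11.41 + 32.71 = 44.1 m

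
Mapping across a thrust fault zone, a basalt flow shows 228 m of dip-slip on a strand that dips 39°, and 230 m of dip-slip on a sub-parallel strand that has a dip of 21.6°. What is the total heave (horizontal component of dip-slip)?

391 m

heave_A = 228 × cos(39°) = 177.2 m
heave_B = 230 × cos(21.6°) = 213.8 m
total = 177.2 + 213.8 = 391 m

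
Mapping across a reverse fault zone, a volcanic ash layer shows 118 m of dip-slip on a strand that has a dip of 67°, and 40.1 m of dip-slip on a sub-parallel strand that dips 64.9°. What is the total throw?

145 m

throw_A = 118 × sin(67°) = 108.6 m
throw_B = 40.1 × sin(64.9°) = 36.31 m
total = 108.6 + 36.31 = 145 m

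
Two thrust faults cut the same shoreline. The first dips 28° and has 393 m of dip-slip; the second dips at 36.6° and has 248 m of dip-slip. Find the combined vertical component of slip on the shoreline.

throw_A = 393 × sin(28°) = 184.5 m
throw_B = 248 × sin(36.6°) = 147.9 m
total = 184.5 + 147.9 = 332 m

332 m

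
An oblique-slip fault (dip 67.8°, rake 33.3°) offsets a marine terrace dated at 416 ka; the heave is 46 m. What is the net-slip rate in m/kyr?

dip-slip = heave / cos(dip) = 46 / cos(67.8°) = 121.7 m
net slip = dip-slip / sin(rake) = 121.7 / sin(33.3°) = 221.7 m
rate = 221.7 m / 416 ka = 0.000533 m/yr = 0.533 m/kyr

0.533 m/kyr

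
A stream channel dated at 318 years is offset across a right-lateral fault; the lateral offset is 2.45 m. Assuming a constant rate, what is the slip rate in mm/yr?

rate = 2.45 m / 318 years = 0.00770 m/yr = 7.70 mm/yr

7.70 mm/yr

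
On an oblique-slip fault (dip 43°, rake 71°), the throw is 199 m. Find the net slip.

dip-slip = throw / sin(dip) = 199 / sin(43°) = 291.8 m
net slip = dip-slip / sin(rake) = 291.8 / sin(71°) = 309 m

309 m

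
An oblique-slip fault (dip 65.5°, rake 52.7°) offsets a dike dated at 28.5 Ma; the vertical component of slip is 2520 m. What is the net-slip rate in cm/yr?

dip-slip = throw / sin(dip) = 2520 / sin(65.5°) = 2769 m
net slip = dip-slip / sin(rake) = 2769 / sin(52.7°) = 3481 m
rate = 3481 m / 28.5 Ma = 0.000122 m/yr = 0.0122 cm/yr

0.0122 cm/yr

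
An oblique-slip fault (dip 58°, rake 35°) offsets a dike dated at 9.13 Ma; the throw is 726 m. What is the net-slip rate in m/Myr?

dip-slip = throw / sin(dip) = 726 / sin(58°) = 856.1 m
net slip = dip-slip / sin(rake) = 856.1 / sin(35°) = 1493 m
rate = 1493 m / 9.13 Ma = 0.000163 m/yr = 163 m/Myr

163 m/Myr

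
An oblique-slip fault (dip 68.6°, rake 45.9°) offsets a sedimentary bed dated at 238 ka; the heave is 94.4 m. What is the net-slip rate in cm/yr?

0.151 cm/yr

dip-slip = heave / cos(dip) = 94.4 / cos(68.6°) = 258.7 m
net slip = dip-slip / sin(rake) = 258.7 / sin(45.9°) = 360.3 m
rate = 360.3 m / 238 ka = 0.00151 m/yr = 0.151 cm/yr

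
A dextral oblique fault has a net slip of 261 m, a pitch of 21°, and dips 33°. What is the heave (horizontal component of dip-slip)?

dip-slip = net slip × sin(rake) = 261 m × sin(21°) = 93.53 m
heave = dip-slip × cos(dip) = 93.53 × cos(33°) = 78.4 m

78.4 m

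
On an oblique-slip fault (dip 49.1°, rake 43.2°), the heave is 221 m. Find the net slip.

493 m

dip-slip = heave / cos(dip) = 221 / cos(49.1°) = 337.5 m
net slip = dip-slip / sin(rake) = 337.5 / sin(43.2°) = 493 m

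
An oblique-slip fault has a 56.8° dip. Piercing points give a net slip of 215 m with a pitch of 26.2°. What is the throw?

79.4 m

dip-slip = net slip × sin(rake) = 215 m × sin(26.2°) = 94.92 m
throw = dip-slip × sin(dip) = 94.92 × sin(56.8°) = 79.4 m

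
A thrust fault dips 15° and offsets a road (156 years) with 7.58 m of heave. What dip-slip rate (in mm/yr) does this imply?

50.3 mm/yr

dip-slip = heave / cos(dip) = 7.58 m / cos(15°) = 7.847 m
rate = 7.847 m / 156 years = 0.0503 m/yr = 50.3 mm/yr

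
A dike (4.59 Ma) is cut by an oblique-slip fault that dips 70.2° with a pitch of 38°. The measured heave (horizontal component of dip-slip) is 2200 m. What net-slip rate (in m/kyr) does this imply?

dip-slip = heave / cos(dip) = 2200 / cos(70.2°) = 6495 m
net slip = dip-slip / sin(rake) = 6495 / sin(38°) = 10550 m
rate = 10550 m / 4.59 Ma = 0.00230 m/yr = 2.30 m/kyr

2.30 m/kyr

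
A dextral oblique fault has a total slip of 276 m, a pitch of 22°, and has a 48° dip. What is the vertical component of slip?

dip-slip = net slip × sin(rake) = 276 m × sin(22°) = 103.4 m
throw = dip-slip × sin(dip) = 103.4 × sin(48°) = 76.8 m

76.8 m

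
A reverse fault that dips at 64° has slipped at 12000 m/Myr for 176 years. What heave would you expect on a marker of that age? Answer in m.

0.926 m

dip-slip = rate × time = 12000 m/Myr × 176 years = 2.112 m
heave = dip-slip × cos(dip) = 2.112 × cos(64°) = 0.926 m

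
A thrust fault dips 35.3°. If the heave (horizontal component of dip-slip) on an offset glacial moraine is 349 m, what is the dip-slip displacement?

428 m

dip-slip = heave / cos(dip) = 349 / cos(35.3°) = 428 m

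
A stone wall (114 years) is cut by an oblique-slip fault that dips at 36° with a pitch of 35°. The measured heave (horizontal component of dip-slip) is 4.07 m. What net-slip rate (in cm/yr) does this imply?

dip-slip = heave / cos(dip) = 4.07 / cos(36°) = 5.031 m
net slip = dip-slip / sin(rake) = 5.031 / sin(35°) = 8.771 m
rate = 8.771 m / 114 years = 0.0769 m/yr = 7.69 cm/yr

7.69 cm/yr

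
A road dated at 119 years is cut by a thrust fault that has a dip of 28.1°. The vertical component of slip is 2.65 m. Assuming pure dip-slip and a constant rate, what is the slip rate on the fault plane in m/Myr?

dip-slip = throw / sin(dip) = 2.65 m / sin(28.1°) = 5.626 m
rate = 5.626 m / 119 years = 0.0473 m/yr = 47300 m/Myr

47300 m/Myr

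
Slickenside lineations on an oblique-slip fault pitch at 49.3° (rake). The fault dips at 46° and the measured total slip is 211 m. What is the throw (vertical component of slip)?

dip-slip = net slip × sin(rake) = 211 m × sin(49.3°) = 160 m
throw = dip-slip × sin(dip) = 160 × sin(46°) = 115 m

115 m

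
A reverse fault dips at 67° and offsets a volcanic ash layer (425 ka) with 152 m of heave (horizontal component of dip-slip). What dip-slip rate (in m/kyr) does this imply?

dip-slip = heave / cos(dip) = 152 m / cos(67°) = 389 m
rate = 389 m / 425 ka = 0.000915 m/yr = 0.915 m/kyr

0.915 m/kyr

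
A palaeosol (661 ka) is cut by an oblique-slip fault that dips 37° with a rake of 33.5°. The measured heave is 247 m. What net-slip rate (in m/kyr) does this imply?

0.848 m/kyr

dip-slip = heave / cos(dip) = 247 / cos(37°) = 309.3 m
net slip = dip-slip / sin(rake) = 309.3 / sin(33.5°) = 560.3 m
rate = 560.3 m / 661 ka = 0.000848 m/yr = 0.848 m/kyr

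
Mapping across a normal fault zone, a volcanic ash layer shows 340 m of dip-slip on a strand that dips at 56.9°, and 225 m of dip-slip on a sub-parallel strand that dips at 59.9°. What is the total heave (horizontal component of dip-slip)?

299 m

heave_A = 340 × cos(56.9°) = 185.7 m
heave_B = 225 × cos(59.9°) = 112.8 m
total = 185.7 + 112.8 = 299 m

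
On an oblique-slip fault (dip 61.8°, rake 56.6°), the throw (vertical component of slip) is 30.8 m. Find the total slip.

41.9 m

dip-slip = throw / sin(dip) = 30.8 / sin(61.8°) = 34.95 m
net slip = dip-slip / sin(rake) = 34.95 / sin(56.6°) = 41.9 m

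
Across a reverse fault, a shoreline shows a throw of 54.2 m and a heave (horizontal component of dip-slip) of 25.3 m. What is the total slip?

net slip = √(throw² + heave²) = √(54.2² + 25.3²) = 59.8 m

59.8 m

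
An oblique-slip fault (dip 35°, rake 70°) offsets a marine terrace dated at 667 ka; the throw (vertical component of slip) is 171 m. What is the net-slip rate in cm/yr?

0.0476 cm/yr

dip-slip = throw / sin(dip) = 171 / sin(35°) = 298.1 m
net slip = dip-slip / sin(rake) = 298.1 / sin(70°) = 317.3 m
rate = 317.3 m / 667 ka = 0.000476 m/yr = 0.0476 cm/yr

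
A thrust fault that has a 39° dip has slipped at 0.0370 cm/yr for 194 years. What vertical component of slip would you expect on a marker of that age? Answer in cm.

4.52 cm

dip-slip = rate × time = 0.0370 cm/yr × 194 years = 0.07178 m
throw = dip-slip × sin(dip) = 0.07178 × sin(39°) = 0.0452 m = 4.52 cm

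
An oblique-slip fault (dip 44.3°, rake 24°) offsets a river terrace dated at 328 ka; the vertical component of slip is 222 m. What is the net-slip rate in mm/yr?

2.38 mm/yr

dip-slip = throw / sin(dip) = 222 / sin(44.3°) = 317.9 m
net slip = dip-slip / sin(rake) = 317.9 / sin(24°) = 781.5 m
rate = 781.5 m / 328 ka = 0.00238 m/yr = 2.38 mm/yr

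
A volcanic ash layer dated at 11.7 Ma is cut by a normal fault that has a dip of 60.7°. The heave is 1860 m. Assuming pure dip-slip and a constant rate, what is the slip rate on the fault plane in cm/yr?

dip-slip = heave / cos(dip) = 1860 m / cos(60.7°) = 3801 m
rate = 3801 m / 11.7 Ma = 0.000325 m/yr = 0.0325 cm/yr

0.0325 cm/yr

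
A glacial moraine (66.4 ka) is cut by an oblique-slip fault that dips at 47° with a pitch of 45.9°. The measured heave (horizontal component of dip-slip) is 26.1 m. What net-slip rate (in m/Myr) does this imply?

dip-slip = heave / cos(dip) = 26.1 / cos(47°) = 38.27 m
net slip = dip-slip / sin(rake) = 38.27 / sin(45.9°) = 53.29 m
rate = 53.29 m / 66.4 ka = 0.000803 m/yr = 803 m/Myr

803 m/Myr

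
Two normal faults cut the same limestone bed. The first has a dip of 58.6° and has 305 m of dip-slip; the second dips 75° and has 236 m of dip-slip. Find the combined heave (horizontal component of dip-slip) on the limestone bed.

heave_A = 305 × cos(58.6°) = 158.9 m
heave_B = 236 × cos(75°) = 61.08 m
total = 158.9 + 61.08 = 220 m

220 m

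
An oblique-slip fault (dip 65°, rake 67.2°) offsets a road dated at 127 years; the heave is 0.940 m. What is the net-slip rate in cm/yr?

dip-slip = heave / cos(dip) = 0.940 / cos(65°) = 2.224 m
net slip = dip-slip / sin(rake) = 2.224 / sin(67.2°) = 2.413 m
rate = 2.413 m / 127 years = 0.0190 m/yr = 1.90 cm/yr

1.90 cm/yr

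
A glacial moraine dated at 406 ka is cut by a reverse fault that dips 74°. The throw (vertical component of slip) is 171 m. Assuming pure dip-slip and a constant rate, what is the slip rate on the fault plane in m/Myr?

438 m/Myr

dip-slip = throw / sin(dip) = 171 m / sin(74°) = 177.9 m
rate = 177.9 m / 406 ka = 0.000438 m/yr = 438 m/Myr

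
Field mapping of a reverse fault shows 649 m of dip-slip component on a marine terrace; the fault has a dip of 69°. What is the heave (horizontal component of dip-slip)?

233 m

heave = dip-slip × cos(dip) = 649 m × cos(69°) = 233 m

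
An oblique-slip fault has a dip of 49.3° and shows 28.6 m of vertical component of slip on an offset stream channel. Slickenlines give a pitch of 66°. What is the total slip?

41.3 m

dip-slip = throw / sin(dip) = 28.6 / sin(49.3°) = 37.72 m
net slip = dip-slip / sin(rake) = 37.72 / sin(66°) = 41.3 m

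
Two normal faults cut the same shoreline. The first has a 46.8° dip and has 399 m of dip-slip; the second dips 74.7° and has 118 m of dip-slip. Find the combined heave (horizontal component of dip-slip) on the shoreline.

304 m

heave_A = 399 × cos(46.8°) = 273.1 m
heave_B = 118 × cos(74.7°) = 31.14 m
total = 273.1 + 31.14 = 304 m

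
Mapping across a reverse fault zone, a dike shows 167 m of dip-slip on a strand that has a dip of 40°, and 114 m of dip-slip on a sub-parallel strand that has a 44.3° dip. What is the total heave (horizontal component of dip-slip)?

210 m

heave_A = 167 × cos(40°) = 127.9 m
heave_B = 114 × cos(44.3°) = 81.59 m
total = 127.9 + 81.59 = 210 m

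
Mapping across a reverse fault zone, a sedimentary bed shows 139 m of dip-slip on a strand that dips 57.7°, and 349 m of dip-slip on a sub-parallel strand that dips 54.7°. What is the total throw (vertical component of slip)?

402 m

throw_A = 139 × sin(57.7°) = 117.5 m
throw_B = 349 × sin(54.7°) = 284.8 m
total = 117.5 + 284.8 = 402 m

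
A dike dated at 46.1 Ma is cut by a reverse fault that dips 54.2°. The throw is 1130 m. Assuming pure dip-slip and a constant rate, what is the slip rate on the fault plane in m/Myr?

dip-slip = throw / sin(dip) = 1130 m / sin(54.2°) = 1393 m
rate = 1393 m / 46.1 Ma = 0.0000302 m/yr = 30.2 m/Myr

30.2 m/Myr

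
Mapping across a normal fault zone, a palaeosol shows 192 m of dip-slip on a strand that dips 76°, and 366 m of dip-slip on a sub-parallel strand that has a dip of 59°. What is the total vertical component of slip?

500 m

throw_A = 192 × sin(76°) = 186.3 m
throw_B = 366 × sin(59°) = 313.7 m
total = 186.3 + 313.7 = 500 m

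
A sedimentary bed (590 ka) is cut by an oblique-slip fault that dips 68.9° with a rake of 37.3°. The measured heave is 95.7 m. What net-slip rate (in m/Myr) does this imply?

744 m/Myr

dip-slip = heave / cos(dip) = 95.7 / cos(68.9°) = 265.8 m
net slip = dip-slip / sin(rake) = 265.8 / sin(37.3°) = 438.7 m
rate = 438.7 m / 590 ka = 0.000744 m/yr = 744 m/Myr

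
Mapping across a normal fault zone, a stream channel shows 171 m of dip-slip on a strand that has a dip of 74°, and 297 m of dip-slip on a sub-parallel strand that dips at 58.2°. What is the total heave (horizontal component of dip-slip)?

204 m

heave_A = 171 × cos(74°) = 47.13 m
heave_B = 297 × cos(58.2°) = 156.5 m
total = 47.13 + 156.5 = 204 m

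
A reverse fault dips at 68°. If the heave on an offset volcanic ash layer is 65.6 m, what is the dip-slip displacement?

dip-slip = heave / cos(dip) = 65.6 / cos(68°) = 175 m

175 m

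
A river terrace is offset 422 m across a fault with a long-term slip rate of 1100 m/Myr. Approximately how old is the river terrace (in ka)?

384 ka

age = offset / rate = 422 m / (1100 m/Myr) = 384000 yr = 384 ka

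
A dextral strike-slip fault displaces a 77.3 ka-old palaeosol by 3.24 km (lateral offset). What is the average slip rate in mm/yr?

41.9 mm/yr

rate = 3.24 km / 77.3 ka = 0.0419 m/yr = 41.9 mm/yr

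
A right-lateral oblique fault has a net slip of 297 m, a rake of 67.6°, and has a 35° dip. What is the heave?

dip-slip = net slip × sin(rake) = 297 m × sin(67.6°) = 274.6 m
heave = dip-slip × cos(dip) = 274.6 × cos(35°) = 225 m

225 m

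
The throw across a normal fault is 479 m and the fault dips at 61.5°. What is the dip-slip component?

dip-slip = throw / sin(dip) = 479 / sin(61.5°) = 545 m

545 m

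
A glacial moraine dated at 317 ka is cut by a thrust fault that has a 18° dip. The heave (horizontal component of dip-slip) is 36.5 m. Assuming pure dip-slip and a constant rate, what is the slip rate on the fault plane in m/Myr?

121 m/Myr

dip-slip = heave / cos(dip) = 36.5 m / cos(18°) = 38.38 m
rate = 38.38 m / 317 ka = 0.000121 m/yr = 121 m/Myr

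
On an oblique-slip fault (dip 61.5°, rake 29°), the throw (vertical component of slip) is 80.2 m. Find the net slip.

dip-slip = throw / sin(dip) = 80.2 / sin(61.5°) = 91.26 m
net slip = dip-slip / sin(rake) = 91.26 / sin(29°) = 188 m

188 m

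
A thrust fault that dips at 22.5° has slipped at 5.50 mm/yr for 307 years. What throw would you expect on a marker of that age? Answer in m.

0.646 m

dip-slip = rate × time = 5.50 mm/yr × 307 years = 1.688 m
throw = dip-slip × sin(dip) = 1.688 × sin(22.5°) = 0.646 m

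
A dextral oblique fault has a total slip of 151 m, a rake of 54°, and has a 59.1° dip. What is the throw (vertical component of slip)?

105 m

dip-slip = net slip × sin(rake) = 151 m × sin(54°) = 122.2 m
throw = dip-slip × sin(dip) = 122.2 × sin(59.1°) = 105 m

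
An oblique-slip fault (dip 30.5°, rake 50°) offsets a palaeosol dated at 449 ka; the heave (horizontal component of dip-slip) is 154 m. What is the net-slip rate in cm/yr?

dip-slip = heave / cos(dip) = 154 / cos(30.5°) = 178.7 m
net slip = dip-slip / sin(rake) = 178.7 / sin(50°) = 233.3 m
rate = 233.3 m / 449 ka = 0.000520 m/yr = 0.0520 cm/yr

0.0520 cm/yr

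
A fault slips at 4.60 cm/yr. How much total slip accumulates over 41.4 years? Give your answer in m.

slip = rate × time = 4.60 cm/yr × 41.4 years = 1.90 m

1.90 m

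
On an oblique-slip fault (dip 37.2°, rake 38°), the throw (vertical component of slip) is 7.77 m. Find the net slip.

20.9 m

dip-slip = throw / sin(dip) = 7.77 / sin(37.2°) = 12.85 m
net slip = dip-slip / sin(rake) = 12.85 / sin(38°) = 20.9 m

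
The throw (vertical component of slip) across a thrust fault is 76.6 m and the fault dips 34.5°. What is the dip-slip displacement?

135 m

dip-slip = throw / sin(dip) = 76.6 / sin(34.5°) = 135 m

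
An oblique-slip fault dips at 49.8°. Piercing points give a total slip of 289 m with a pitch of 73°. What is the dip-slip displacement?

276 m

dip-slip = net slip × sin(rake) = 289 m × sin(73°) = 276 m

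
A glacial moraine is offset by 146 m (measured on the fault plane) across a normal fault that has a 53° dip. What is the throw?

throw = dip-slip × sin(dip) = 146 m × sin(53°) = 117 m

117 m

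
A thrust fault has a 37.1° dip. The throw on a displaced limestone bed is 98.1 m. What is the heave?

130 m

heave = throw / tan(dip) = 98.1 / tan(37.1°) = 130 m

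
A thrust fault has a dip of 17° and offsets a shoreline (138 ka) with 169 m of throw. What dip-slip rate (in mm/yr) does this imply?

4.19 mm/yr

dip-slip = throw / sin(dip) = 169 m / sin(17°) = 578 m
rate = 578 m / 138 ka = 0.00419 m/yr = 4.19 mm/yr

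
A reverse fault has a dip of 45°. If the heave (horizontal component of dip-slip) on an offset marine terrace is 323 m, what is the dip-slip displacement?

457 m

dip-slip = heave / cos(dip) = 323 / cos(45°) = 457 m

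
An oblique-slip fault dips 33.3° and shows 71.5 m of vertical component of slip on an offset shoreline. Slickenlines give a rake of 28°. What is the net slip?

dip-slip = throw / sin(dip) = 71.5 / sin(33.3°) = 130.2 m
net slip = dip-slip / sin(rake) = 130.2 / sin(28°) = 277 m

277 m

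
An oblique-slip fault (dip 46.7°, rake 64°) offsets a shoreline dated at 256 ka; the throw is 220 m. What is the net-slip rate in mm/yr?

1.31 mm/yr

dip-slip = throw / sin(dip) = 220 / sin(46.7°) = 302.3 m
net slip = dip-slip / sin(rake) = 302.3 / sin(64°) = 336.3 m
rate = 336.3 m / 256 ka = 0.00131 m/yr = 1.31 mm/yr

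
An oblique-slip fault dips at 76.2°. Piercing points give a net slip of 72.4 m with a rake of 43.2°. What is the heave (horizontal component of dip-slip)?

dip-slip = net slip × sin(rake) = 72.4 m × sin(43.2°) = 49.56 m
heave = dip-slip × cos(dip) = 49.56 × cos(76.2°) = 11.8 m

11.8 m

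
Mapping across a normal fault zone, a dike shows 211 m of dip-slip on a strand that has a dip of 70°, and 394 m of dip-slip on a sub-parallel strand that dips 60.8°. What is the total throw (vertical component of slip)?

542 m

throw_A = 211 × sin(70°) = 198.3 m
throw_B = 394 × sin(60.8°) = 343.9 m
total = 198.3 + 343.9 = 542 m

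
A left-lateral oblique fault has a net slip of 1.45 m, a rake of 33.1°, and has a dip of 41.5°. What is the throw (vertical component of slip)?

0.525 m

dip-slip = net slip × sin(rake) = 1.45 m × sin(33.1°) = 0.7918 m
throw = dip-slip × sin(dip) = 0.7918 × sin(41.5°) = 0.525 m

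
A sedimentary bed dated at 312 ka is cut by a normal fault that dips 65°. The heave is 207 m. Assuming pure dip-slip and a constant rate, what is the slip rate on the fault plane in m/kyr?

dip-slip = heave / cos(dip) = 207 m / cos(65°) = 489.8 m
rate = 489.8 m / 312 ka = 0.00157 m/yr = 1.57 m/kyr

1.57 m/kyr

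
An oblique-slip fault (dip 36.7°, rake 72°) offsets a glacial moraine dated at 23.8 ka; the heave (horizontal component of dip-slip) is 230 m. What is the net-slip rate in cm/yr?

1.27 cm/yr

dip-slip = heave / cos(dip) = 230 / cos(36.7°) = 286.9 m
net slip = dip-slip / sin(rake) = 286.9 / sin(72°) = 301.6 m
rate = 301.6 m / 23.8 ka = 0.0127 m/yr = 1.27 cm/yr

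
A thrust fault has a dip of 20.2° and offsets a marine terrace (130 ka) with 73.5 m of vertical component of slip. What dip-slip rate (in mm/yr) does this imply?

dip-slip = throw / sin(dip) = 73.5 m / sin(20.2°) = 212.9 m
rate = 212.9 m / 130 ka = 0.00164 m/yr = 1.64 mm/yr

1.64 mm/yr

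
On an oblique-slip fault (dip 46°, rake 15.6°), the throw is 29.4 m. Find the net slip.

152 m

dip-slip = throw / sin(dip) = 29.4 / sin(46°) = 40.87 m
net slip = dip-slip / sin(rake) = 40.87 / sin(15.6°) = 152 m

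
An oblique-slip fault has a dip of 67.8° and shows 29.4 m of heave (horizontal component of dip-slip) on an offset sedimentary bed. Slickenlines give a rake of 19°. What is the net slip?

dip-slip = heave / cos(dip) = 29.4 / cos(67.8°) = 77.81 m
net slip = dip-slip / sin(rake) = 77.81 / sin(19°) = 239 m

239 m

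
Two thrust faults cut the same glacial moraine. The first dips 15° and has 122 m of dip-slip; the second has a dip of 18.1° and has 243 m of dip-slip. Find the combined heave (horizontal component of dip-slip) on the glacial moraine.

349 m

heave_A = 122 × cos(15°) = 117.8 m
heave_B = 243 × cos(18.1°) = 231 m
total = 117.8 + 231 = 349 m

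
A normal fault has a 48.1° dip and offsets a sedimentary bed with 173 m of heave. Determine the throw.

193 m

throw = heave × tan(dip) = 173 × tan(48.1°) = 193 m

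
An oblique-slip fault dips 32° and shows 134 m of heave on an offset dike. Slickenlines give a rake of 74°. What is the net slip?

dip-slip = heave / cos(dip) = 134 / cos(32°) = 158 m
net slip = dip-slip / sin(rake) = 158 / sin(74°) = 164 m

164 m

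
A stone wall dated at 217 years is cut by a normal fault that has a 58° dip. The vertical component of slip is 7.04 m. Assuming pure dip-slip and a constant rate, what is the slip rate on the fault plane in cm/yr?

3.83 cm/yr

dip-slip = throw / sin(dip) = 7.04 m / sin(58°) = 8.301 m
rate = 8.301 m / 217 years = 0.0383 m/yr = 3.83 cm/yr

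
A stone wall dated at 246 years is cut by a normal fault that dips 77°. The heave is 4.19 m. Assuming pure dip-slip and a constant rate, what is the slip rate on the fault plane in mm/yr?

dip-slip = heave / cos(dip) = 4.19 m / cos(77°) = 18.63 m
rate = 18.63 m / 246 years = 0.0757 m/yr = 75.7 mm/yr

75.7 mm/yr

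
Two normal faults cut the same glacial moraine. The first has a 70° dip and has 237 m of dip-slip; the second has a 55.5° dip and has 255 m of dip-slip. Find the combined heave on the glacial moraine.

heave_A = 237 × cos(70°) = 81.06 m
heave_B = 255 × cos(55.5°) = 144.4 m
total = 81.06 + 144.4 = 225 m

225 m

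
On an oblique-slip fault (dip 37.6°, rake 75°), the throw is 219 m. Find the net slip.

372 m

dip-slip = throw / sin(dip) = 219 / sin(37.6°) = 358.9 m
net slip = dip-slip / sin(rake) = 358.9 / sin(75°) = 372 m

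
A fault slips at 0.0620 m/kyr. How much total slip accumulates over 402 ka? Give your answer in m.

24.9 m

slip = rate × time = 0.0620 m/kyr × 402 ka = 24.9 m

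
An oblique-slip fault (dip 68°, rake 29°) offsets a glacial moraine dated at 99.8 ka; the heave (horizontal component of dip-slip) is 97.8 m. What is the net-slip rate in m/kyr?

5.40 m/kyr

dip-slip = heave / cos(dip) = 97.8 / cos(68°) = 261.1 m
net slip = dip-slip / sin(rake) = 261.1 / sin(29°) = 538.5 m
rate = 538.5 m / 99.8 ka = 0.00540 m/yr = 5.40 m/kyr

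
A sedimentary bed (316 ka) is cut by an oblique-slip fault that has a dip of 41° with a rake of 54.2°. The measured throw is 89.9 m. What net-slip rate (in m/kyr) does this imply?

dip-slip = throw / sin(dip) = 89.9 / sin(41°) = 137 m
net slip = dip-slip / sin(rake) = 137 / sin(54.2°) = 169 m
rate = 169 m / 316 ka = 0.000535 m/yr = 0.535 m/kyr

0.535 m/kyr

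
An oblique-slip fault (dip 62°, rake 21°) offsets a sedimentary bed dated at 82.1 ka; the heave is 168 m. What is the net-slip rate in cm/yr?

dip-slip = heave / cos(dip) = 168 / cos(62°) = 357.8 m
net slip = dip-slip / sin(rake) = 357.8 / sin(21°) = 998.6 m
rate = 998.6 m / 82.1 ka = 0.0122 m/yr = 1.22 cm/yr

1.22 cm/yr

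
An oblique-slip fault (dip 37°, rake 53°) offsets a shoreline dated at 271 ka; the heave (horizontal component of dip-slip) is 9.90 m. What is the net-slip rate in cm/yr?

0.00573 cm/yr

dip-slip = heave / cos(dip) = 9.90 / cos(37°) = 12.40 m
net slip = dip-slip / sin(rake) = 12.40 / sin(53°) = 15.52 m
rate = 15.52 m / 271 ka = 0.0000573 m/yr = 0.00573 cm/yr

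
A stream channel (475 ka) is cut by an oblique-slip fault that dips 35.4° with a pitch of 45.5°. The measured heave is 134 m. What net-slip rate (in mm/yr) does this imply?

dip-slip = heave / cos(dip) = 134 / cos(35.4°) = 164.4 m
net slip = dip-slip / sin(rake) = 164.4 / sin(45.5°) = 230.5 m
rate = 230.5 m / 475 ka = 0.000485 m/yr = 0.485 mm/yr

0.485 mm/yr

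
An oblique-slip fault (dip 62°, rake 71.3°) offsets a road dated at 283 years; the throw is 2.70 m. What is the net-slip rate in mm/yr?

dip-slip = throw / sin(dip) = 2.70 / sin(62°) = 3.058 m
net slip = dip-slip / sin(rake) = 3.058 / sin(71.3°) = 3.228 m
rate = 3.228 m / 283 years = 0.0114 m/yr = 11.4 mm/yr

11.4 mm/yr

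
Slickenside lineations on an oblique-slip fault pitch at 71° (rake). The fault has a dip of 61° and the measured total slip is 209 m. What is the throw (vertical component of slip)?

173 m

dip-slip = net slip × sin(rake) = 209 m × sin(71°) = 197.6 m
throw = dip-slip × sin(dip) = 197.6 × sin(61°) = 173 m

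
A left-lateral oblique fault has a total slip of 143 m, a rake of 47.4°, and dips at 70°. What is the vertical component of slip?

98.9 m

dip-slip = net slip × sin(rake) = 143 m × sin(47.4°) = 105.3 m
throw = dip-slip × sin(dip) = 105.3 × sin(70°) = 98.9 m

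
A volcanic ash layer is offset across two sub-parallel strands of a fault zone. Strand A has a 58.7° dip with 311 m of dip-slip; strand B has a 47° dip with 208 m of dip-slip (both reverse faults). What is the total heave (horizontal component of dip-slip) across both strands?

303 m

heave_A = 311 × cos(58.7°) = 161.6 m
heave_B = 208 × cos(47°) = 141.9 m
total = 161.6 + 141.9 = 303 m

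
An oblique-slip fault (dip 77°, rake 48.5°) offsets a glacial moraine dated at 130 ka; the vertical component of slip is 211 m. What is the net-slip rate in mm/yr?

2.22 mm/yr

dip-slip = throw / sin(dip) = 211 / sin(77°) = 216.6 m
net slip = dip-slip / sin(rake) = 216.6 / sin(48.5°) = 289.1 m
rate = 289.1 m / 130 ka = 0.00222 m/yr = 2.22 mm/yr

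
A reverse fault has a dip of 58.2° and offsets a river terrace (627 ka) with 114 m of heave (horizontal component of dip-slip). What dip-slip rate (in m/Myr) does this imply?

345 m/Myr

dip-slip = heave / cos(dip) = 114 m / cos(58.2°) = 216.3 m
rate = 216.3 m / 627 ka = 0.000345 m/yr = 345 m/Myr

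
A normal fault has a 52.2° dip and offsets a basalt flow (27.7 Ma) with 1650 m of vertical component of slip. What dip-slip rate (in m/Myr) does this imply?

75.4 m/Myr

dip-slip = throw / sin(dip) = 1650 m / sin(52.2°) = 2088 m
rate = 2088 m / 27.7 Ma = 0.0000754 m/yr = 75.4 m/Myr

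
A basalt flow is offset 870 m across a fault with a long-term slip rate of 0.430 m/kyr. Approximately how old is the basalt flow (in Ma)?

age = offset / rate = 870 m / (0.430 m/kyr) = 2.02e+06 yr = 2.02 Ma

2.02 Ma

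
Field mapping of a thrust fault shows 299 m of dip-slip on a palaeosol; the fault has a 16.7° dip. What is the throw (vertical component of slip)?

throw = dip-slip × sin(dip) = 299 m × sin(16.7°) = 85.9 m

85.9 m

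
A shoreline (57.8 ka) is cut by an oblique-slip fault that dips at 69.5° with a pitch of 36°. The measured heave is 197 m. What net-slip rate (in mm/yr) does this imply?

dip-slip = heave / cos(dip) = 197 / cos(69.5°) = 562.5 m
net slip = dip-slip / sin(rake) = 562.5 / sin(36°) = 957 m
rate = 957 m / 57.8 ka = 0.0166 m/yr = 16.6 mm/yr

16.6 mm/yr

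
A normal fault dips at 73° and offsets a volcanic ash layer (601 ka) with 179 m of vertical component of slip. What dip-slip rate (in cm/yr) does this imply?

dip-slip = throw / sin(dip) = 179 m / sin(73°) = 187.2 m
rate = 187.2 m / 601 ka = 0.000311 m/yr = 0.0311 cm/yr

0.0311 cm/yr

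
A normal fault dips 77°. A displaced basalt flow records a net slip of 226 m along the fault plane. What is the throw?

throw = dip-slip × sin(dip) = 226 m × sin(77°) = 220 m

220 m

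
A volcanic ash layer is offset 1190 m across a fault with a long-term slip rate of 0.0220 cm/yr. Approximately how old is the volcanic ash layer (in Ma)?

5.41 Ma

age = offset / rate = 1190 m / (0.0220 cm/yr) = 5.41e+06 yr = 5.41 Ma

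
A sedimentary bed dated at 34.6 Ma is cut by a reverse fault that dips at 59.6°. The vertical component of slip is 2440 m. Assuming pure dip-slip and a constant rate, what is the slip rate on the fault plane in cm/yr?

0.00818 cm/yr

dip-slip = throw / sin(dip) = 2440 m / sin(59.6°) = 2829 m
rate = 2829 m / 34.6 Ma = 0.0000818 m/yr = 0.00818 cm/yr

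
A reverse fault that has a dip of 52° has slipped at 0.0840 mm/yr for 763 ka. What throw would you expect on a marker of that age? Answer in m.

50.5 m

dip-slip = rate × time = 0.0840 mm/yr × 763 ka = 64.09 m
throw = dip-slip × sin(dip) = 64.09 × sin(52°) = 50.5 m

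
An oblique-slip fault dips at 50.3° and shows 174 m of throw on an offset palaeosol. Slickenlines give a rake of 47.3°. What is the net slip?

dip-slip = throw / sin(dip) = 174 / sin(50.3°) = 226.2 m
net slip = dip-slip / sin(rake) = 226.2 / sin(47.3°) = 308 m

308 m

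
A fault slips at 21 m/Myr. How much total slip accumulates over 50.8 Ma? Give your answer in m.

slip = rate × time = 21 m/Myr × 50.8 Ma = 1070 m

1070 m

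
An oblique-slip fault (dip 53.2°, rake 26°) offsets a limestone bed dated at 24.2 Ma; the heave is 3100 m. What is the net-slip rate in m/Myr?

dip-slip = heave / cos(dip) = 3100 / cos(53.2°) = 5175 m
net slip = dip-slip / sin(rake) = 5175 / sin(26°) = 11810 m
rate = 11810 m / 24.2 Ma = 0.000488 m/yr = 488 m/Myr

488 m/Myr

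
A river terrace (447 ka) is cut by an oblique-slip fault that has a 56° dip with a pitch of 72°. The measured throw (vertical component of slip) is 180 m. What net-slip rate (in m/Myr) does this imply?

dip-slip = throw / sin(dip) = 180 / sin(56°) = 217.1 m
net slip = dip-slip / sin(rake) = 217.1 / sin(72°) = 228.3 m
rate = 228.3 m / 447 ka = 0.000511 m/yr = 511 m/Myr

511 m/Myr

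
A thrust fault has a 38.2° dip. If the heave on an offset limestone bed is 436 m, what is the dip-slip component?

555 m

dip-slip = heave / cos(dip) = 436 / cos(38.2°) = 555 m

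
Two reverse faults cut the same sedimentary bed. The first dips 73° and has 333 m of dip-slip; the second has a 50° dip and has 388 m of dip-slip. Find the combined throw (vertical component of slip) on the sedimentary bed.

throw_A = 333 × sin(73°) = 318.4 m
throw_B = 388 × sin(50°) = 297.2 m
total = 318.4 + 297.2 = 616 m

616 m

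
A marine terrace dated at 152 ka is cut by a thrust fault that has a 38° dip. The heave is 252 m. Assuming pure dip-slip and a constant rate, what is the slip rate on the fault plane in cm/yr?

dip-slip = heave / cos(dip) = 252 m / cos(38°) = 319.8 m
rate = 319.8 m / 152 ka = 0.00210 m/yr = 0.210 cm/yr

0.210 cm/yr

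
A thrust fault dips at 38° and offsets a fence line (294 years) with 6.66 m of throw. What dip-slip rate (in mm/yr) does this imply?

36.8 mm/yr

dip-slip = throw / sin(dip) = 6.66 m / sin(38°) = 10.82 m
rate = 10.82 m / 294 years = 0.0368 m/yr = 36.8 mm/yr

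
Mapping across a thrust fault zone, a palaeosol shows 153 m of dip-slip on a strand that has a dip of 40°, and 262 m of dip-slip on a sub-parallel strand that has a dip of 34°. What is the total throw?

throw_A = 153 × sin(40°) = 98.35 m
throw_B = 262 × sin(34°) = 146.5 m
total = 98.35 + 146.5 = 245 m

245 m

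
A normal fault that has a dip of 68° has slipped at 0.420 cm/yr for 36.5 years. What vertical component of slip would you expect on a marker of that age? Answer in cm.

dip-slip = rate × time = 0.420 cm/yr × 36.5 years = 0.1533 m
throw = dip-slip × sin(dip) = 0.1533 × sin(68°) = 0.142 m = 14.2 cm

14.2 cm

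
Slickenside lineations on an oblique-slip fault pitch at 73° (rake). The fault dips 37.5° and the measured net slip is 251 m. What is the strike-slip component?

strike-slip = net slip × cos(rake) = 251 m × cos(73°) = 73.4 m

73.4 m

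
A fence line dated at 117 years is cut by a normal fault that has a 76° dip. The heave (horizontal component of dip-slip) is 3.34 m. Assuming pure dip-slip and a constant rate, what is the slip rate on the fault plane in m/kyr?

dip-slip = heave / cos(dip) = 3.34 m / cos(76°) = 13.81 m
rate = 13.81 m / 117 years = 0.118 m/yr = 118 m/kyr

118 m/kyr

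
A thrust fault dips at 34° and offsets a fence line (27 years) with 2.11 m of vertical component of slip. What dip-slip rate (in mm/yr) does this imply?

dip-slip = throw / sin(dip) = 2.11 m / sin(34°) = 3.773 m
rate = 3.773 m / 27 years = 0.140 m/yr = 140 mm/yr

140 mm/yr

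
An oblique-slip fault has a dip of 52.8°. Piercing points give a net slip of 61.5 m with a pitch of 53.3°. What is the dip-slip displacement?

49.3 m

dip-slip = net slip × sin(rake) = 61.5 m × sin(53.3°) = 49.3 m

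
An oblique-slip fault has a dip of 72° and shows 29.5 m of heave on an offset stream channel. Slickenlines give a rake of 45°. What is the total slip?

dip-slip = heave / cos(dip) = 29.5 / cos(72°) = 95.46 m
net slip = dip-slip / sin(rake) = 95.46 / sin(45°) = 135 m

135 m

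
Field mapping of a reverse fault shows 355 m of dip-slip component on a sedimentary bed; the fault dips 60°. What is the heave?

heave = dip-slip × cos(dip) = 355 m × cos(60°) = 178 m

178 m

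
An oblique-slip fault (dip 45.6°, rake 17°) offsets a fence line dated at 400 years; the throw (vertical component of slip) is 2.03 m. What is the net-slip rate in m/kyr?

dip-slip = throw / sin(dip) = 2.03 / sin(45.6°) = 2.841 m
net slip = dip-slip / sin(rake) = 2.841 / sin(17°) = 9.718 m
rate = 9.718 m / 400 years = 0.0243 m/yr = 24.3 m/kyr

24.3 m/kyr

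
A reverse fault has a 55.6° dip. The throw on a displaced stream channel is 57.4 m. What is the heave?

heave = throw / tan(dip) = 57.4 / tan(55.6°) = 39.3 m

39.3 m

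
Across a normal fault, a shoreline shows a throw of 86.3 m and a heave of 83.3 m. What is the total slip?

net slip = √(throw² + heave²) = √(86.3² + 83.3²) = 120 m

120 m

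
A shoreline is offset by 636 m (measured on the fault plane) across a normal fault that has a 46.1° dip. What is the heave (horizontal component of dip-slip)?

heave = dip-slip × cos(dip) = 636 m × cos(46.1°) = 441 m

441 m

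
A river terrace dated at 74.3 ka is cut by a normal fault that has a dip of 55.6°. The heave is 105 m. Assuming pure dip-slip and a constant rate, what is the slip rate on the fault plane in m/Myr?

2500 m/Myr

dip-slip = heave / cos(dip) = 105 m / cos(55.6°) = 185.9 m
rate = 185.9 m / 74.3 ka = 0.00250 m/yr = 2500 m/Myr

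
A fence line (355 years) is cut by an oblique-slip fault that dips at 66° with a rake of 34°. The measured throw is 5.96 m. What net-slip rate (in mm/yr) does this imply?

dip-slip = throw / sin(dip) = 5.96 / sin(66°) = 6.524 m
net slip = dip-slip / sin(rake) = 6.524 / sin(34°) = 11.67 m
rate = 11.67 m / 355 years = 0.0329 m/yr = 32.9 mm/yr

32.9 mm/yr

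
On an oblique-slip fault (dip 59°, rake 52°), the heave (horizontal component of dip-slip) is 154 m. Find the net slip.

379 m

dip-slip = heave / cos(dip) = 154 / cos(59°) = 299 m
net slip = dip-slip / sin(rake) = 299 / sin(52°) = 379 m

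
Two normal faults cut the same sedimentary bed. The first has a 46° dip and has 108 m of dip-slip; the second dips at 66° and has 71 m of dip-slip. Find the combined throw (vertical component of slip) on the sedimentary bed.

throw_A = 108 × sin(46°) = 77.69 m
throw_B = 71 × sin(66°) = 64.86 m
total = 77.69 + 64.86 = 143 m

143 m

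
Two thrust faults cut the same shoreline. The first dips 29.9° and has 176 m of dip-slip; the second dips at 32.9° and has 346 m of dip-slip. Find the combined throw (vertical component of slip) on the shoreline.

276 m

throw_A = 176 × sin(29.9°) = 87.73 m
throw_B = 346 × sin(32.9°) = 187.9 m
total = 87.73 + 187.9 = 276 m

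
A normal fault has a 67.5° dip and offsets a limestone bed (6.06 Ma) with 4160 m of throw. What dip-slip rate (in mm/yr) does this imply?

dip-slip = throw / sin(dip) = 4160 m / sin(67.5°) = 4503 m
rate = 4503 m / 6.06 Ma = 0.000743 m/yr = 0.743 mm/yr

0.743 mm/yr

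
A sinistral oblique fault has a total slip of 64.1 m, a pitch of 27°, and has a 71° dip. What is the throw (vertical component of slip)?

dip-slip = net slip × sin(rake) = 64.1 m × sin(27°) = 29.10 m
throw = dip-slip × sin(dip) = 29.10 × sin(71°) = 27.5 m

27.5 m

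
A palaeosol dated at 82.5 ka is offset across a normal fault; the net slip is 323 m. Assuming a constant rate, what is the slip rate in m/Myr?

rate = 323 m / 82.5 ka = 0.00392 m/yr = 3920 m/Myr

3920 m/Myr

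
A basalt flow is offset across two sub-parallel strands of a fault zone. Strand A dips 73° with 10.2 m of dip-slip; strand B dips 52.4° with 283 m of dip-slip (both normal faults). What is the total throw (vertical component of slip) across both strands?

throw_A = 10.2 × sin(73°) = 9.754 m
throw_B = 283 × sin(52.4°) = 224.2 m
total = 9.754 + 224.2 = 234 m

234 m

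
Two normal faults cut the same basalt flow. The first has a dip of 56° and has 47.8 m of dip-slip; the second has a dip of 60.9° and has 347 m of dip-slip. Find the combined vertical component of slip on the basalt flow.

throw_A = 47.8 × sin(56°) = 39.63 m
throw_B = 347 × sin(60.9°) = 303.2 m
total = 39.63 + 303.2 = 343 m

343 m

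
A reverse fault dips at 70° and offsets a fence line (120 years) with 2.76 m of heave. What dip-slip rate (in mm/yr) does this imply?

dip-slip = heave / cos(dip) = 2.76 m / cos(70°) = 8.070 m
rate = 8.070 m / 120 years = 0.0672 m/yr = 67.2 mm/yr

67.2 mm/yr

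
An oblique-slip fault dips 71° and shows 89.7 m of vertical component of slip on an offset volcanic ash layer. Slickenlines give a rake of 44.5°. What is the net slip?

dip-slip = throw / sin(dip) = 89.7 / sin(71°) = 94.87 m
net slip = dip-slip / sin(rake) = 94.87 / sin(44.5°) = 135 m

135 m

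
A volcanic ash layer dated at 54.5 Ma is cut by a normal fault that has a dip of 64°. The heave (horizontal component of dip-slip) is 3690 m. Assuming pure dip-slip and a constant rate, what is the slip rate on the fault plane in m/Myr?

dip-slip = heave / cos(dip) = 3690 m / cos(64°) = 8418 m
rate = 8418 m / 54.5 Ma = 0.000154 m/yr = 154 m/Myr

154 m/Myr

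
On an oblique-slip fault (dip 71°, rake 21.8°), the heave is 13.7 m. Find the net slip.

113 m

dip-slip = heave / cos(dip) = 13.7 / cos(71°) = 42.08 m
net slip = dip-slip / sin(rake) = 42.08 / sin(21.8°) = 113 m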